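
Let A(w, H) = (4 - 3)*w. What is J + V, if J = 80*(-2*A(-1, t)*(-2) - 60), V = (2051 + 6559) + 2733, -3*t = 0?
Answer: 6223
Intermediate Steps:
t = 0 (t = -⅓*0 = 0)
V = 11343 (V = 8610 + 2733 = 11343)
A(w, H) = w (A(w, H) = 1*w = w)
J = -5120 (J = 80*(-2*(-1)*(-2) - 60) = 80*(2*(-2) - 60) = 80*(-4 - 60) = 80*(-64) = -5120)
J + V = -5120 + 11343 = 6223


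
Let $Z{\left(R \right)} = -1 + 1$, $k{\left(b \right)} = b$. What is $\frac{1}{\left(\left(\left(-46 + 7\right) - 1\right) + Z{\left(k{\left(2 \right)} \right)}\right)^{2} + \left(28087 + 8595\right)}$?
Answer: $\frac{1}{38282} \approx 2.6122 \cdot 10^{-5}$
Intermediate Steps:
$Z{\left(R \right)} = 0$
$\frac{1}{\left(\left(\left(-46 + 7\right) - 1\right) + Z{\left(k{\left(2 \right)} \right)}\right)^{2} + \left(28087 + 8595\right)} = \frac{1}{\left(\left(\left(-46 + 7\right) - 1\right) + 0\right)^{2} + \left(28087 + 8595\right)} = \frac{1}{\left(\left(-39 - 1\right) + 0\right)^{2} + 36682} = \frac{1}{\left(-40 + 0\right)^{2} + 36682} = \frac{1}{\left(-40\right)^{2} + 36682} = \frac{1}{1600 + 36682} = \frac{1}{38282}$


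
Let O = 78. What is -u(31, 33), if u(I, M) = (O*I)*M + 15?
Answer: -79809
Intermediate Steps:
u(I, M) = 15 + 78*I*M (u(I, M) = (78*I)*M + 15 = 78*I*M + 15 = 15 + 78*I*M)
-u(31, 33) = -(15 + 78*31*33) = -(15 + 79794) = -1*79809 = -79809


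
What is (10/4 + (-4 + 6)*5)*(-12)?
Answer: -150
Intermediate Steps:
(10/4 + (-4 + 6)*5)*(-12) = (10*(1/4) + 2*5)*(-12) = (5/2 + 10)*(-12) = (25/2)*(-12) = -150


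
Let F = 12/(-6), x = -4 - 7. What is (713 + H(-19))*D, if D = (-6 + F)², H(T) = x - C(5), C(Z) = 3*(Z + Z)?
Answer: 43008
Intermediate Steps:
C(Z) = 6*Z (C(Z) = 3*(2*Z) = 6*Z)
x = -11
F = -2 (F = 12*(-⅙) = -2)
H(T) = -41 (H(T) = -11 - 6*5 = -11 - 1*30 = -11 - 30 = -41)
D = 64 (D = (-6 - 2)² = (-8)² = 64)
(713 + H(-19))*D = (713 - 41)*64 = 672*64 = 43008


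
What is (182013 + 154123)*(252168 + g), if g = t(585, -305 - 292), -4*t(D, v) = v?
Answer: 84812911146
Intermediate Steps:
t(D, v) = -v/4
g = 597/4 (g = -(-305 - 292)/4 = -¼*(-597) = 597/4 ≈ 149.25)
(182013 + 154123)*(252168 + g) = (182013 + 154123)*(252168 + 597/4) = 336136*(1009269/4) = 84812911146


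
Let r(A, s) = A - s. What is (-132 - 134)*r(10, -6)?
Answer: -4256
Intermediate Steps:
(-132 - 134)*r(10, -6) = (-132 - 134)*(10 - 1*(-6)) = -266*(10 + 6) = -266*16 = -4256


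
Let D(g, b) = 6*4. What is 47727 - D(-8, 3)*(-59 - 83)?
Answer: 51135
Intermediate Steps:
D(g, b) = 24
47727 - D(-8, 3)*(-59 - 83) = 47727 - 24*(-59 - 83) = 47727 - 24*(-142) = 47727 - 1*(-3408) = 47727 + 3408 = 51135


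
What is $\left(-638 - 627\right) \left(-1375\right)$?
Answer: $1739375$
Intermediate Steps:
$\left(-638 - 627\right) \left(-1375\right) = \left(-1265\right) \left(-1375\right) = 1739375$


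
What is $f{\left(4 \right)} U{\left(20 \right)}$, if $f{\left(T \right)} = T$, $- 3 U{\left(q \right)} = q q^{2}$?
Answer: $- \frac{32000}{3} \approx -10667.0$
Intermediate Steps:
$U{\left(q \right)} = - \frac{q^{3}}{3}$ ($U{\left(q \right)} = - \frac{q q^{2}}{3} = - \frac{q^{3}}{3}$)
$f{\left(4 \right)} U{\left(20 \right)} = 4 \left(- \frac{20^{3}}{3}\right) = 4 \left(\left(- \frac{1}{3}\right) 8000\right) = 4 \left(- \frac{8000}{3}\right) = - \frac{32000}{3}$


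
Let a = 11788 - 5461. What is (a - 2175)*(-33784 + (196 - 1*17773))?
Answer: -213250872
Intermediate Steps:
a = 6327
(a - 2175)*(-33784 + (196 - 1*17773)) = (6327 - 2175)*(-33784 + (196 - 1*17773)) = 4152*(-33784 + (196 - 17773)) = 4152*(-33784 - 17577) = 4152*(-51361) = -213250872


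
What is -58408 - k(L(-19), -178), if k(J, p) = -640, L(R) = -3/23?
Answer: -57768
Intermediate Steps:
L(R) = -3/23 (L(R) = -3*1/23 = -3/23)
-58408 - k(L(-19), -178) = -58408 - 1*(-640) = -58408 + 640 = -57768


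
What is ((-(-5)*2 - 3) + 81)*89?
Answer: 7832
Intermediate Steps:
((-(-5)*2 - 3) + 81)*89 = ((-5*(-2) - 3) + 81)*89 = ((10 - 3) + 81)*89 = (7 + 81)*89 = 88*89 = 7832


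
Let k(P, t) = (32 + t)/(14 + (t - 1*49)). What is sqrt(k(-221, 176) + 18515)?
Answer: sqrt(368126043)/141 ≈ 136.08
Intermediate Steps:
k(P, t) = (32 + t)/(-35 + t) (k(P, t) = (32 + t)/(14 + (t - 49)) = (32 + t)/(14 + (-49 + t)) = (32 + t)/(-35 + t))
sqrt(k(-221, 176) + 18515) = sqrt((32 + 176)/(-35 + 176) + 18515) = sqrt(208/141 + 18515) = sqrt(2610823/141) = sqrt(368126043)/141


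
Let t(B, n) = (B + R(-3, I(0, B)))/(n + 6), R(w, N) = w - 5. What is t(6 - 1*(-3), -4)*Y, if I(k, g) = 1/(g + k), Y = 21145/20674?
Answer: 21145/41348 ≈ 0.51139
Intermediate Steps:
Y = 21145/20674 (Y = 21145*(1/20674) = 21145/20674 ≈ 1.0228)
R(w, N) = -5 + w
t(B, n) = (-8 + B)/(6 + n) (t(B, n) = (B + (-5 - 3))/(n + 6) = (B - 8)/(6 + n) = (-8 + B)/(6 + n))
t(6 - 1*(-3), -4)*Y = ((-8 + (6 - 1*(-3)))/(6 - 4))*(21145/20674) = ((-8 + (6 + 3))/2)*(21145/20674) = ((-8 + 9)/2)*(21145/20674) = ((½)*1)*(21145/20674) = (½)*(21145/20674) = 21145/41348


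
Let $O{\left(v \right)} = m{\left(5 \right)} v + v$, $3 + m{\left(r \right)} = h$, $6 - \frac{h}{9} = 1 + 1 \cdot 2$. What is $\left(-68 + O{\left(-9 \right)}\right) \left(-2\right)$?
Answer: $586$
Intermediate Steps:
$h = 27$ ($h = 54 - 9 \left(1 + 1 \cdot 2\right) = 54 - 9 \left(1 + 2\right) = 54 - 27 = 27$)
$m{\left(r \right)} = 24$ ($m{\left(r \right)} = -3 + 27 = 24$)
$O{\left(v \right)} = 25 v$ ($O{\left(v \right)} = 24 v + v = 25 v$)
$\left(-68 + O{\left(-9 \right)}\right) \left(-2\right) = \left(-68 + 25 \left(-9\right)\right) \left(-2\right) = \left(-68 - 225\right) \left(-2\right) = \left(-293\right) \left(-2\right) = 586$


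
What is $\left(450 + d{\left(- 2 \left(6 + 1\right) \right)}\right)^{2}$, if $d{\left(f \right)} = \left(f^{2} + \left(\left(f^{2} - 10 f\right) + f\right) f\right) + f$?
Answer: $15023376$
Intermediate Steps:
$d{\left(f \right)} = f + f^{2} + f \left(f^{2} - 9 f\right)$ ($d{\left(f \right)} = \left(f^{2} + \left(f^{2} - 9 f\right) f\right) + f = \left(f^{2} + f \left(f^{2} - 9 f\right)\right) + f = f + f^{2} + f \left(f^{2} - 9 f\right)$)
$\left(450 + d{\left(- 2 \left(6 + 1\right) \right)}\right)^{2} = \left(450 + - 2 \left(6 + 1\right) \left(1 + \left(- 2 \left(6 + 1\right)\right)^{2} - 8 \left(- 2 \left(6 + 1\right)\right)\right)\right)^{2} = \left(450 + \left(-2\right) 7 \left(1 + \left(\left(-2\right) 7\right)^{2} - 8 \left(\left(-2\right) 7\right)\right)\right)^{2} = \left(450 - 14 \left(1 + \left(-14\right)^{2} - -112\right)\right)^{2} = \left(450 - 14 \left(1 + 196 + 112\right)\right)^{2} = \left(450 - 4326\right)^{2} = \left(-3876\right)^{2} = 15023376$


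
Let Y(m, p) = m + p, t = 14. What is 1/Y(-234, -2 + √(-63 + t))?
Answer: -236/55745 - 7*I/55745 ≈ -0.0042336 - 0.00012557*I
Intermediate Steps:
1/Y(-234, -2 + √(-63 + t)) = 1/(-234 + (-2 + √(-63 + 14))) = 1/(-234 + (-2 + √(-49))) = 1/(-234 + (-2 + 7*I)) = 1/(-236 + 7*I) = (-236 - 7*I)/55745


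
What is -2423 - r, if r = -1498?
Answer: -925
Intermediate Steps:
-2423 - r = -2423 - 1*(-1498) = -2423 + 1498 = -925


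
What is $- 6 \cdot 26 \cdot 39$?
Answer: $-6084$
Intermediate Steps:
$- 6 \cdot 26 \cdot 39 = - 156 \cdot 39 = \left(-1\right) 6084 = -6084$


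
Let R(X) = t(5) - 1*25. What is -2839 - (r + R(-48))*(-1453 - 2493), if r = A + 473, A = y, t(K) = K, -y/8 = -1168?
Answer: 38656123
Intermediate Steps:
y = 9344 (y = -8*(-1168) = 9344)
R(X) = -20 (R(X) = 5 - 1*25 = 5 - 25 = -20)
A = 9344
r = 9817 (r = 9344 + 473 = 9817)
-2839 - (r + R(-48))*(-1453 - 2493) = -2839 - (9817 - 20)*(-1453 - 2493) = -2839 - 9797*(-3946) = -2839 - 1*(-38658962) = -2839 + 38658962 = 38656123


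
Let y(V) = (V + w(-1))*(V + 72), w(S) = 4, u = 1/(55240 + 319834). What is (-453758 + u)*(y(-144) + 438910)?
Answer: -38207438942289045/187537 ≈ -2.0373e+11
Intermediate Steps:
u = 1/375074 ≈ 2.6661e-6
y(V) = (4 + V)*(72 + V) (y(V) = (V + 4)*(V + 72) = (4 + V)*(72 + V))
(-453758 + u)*(y(-144) + 438910) = (-453758 + 1/375074)*((288 + (-144)² + 76*(-144)) + 438910) = -170192828091*((288 + 20736 - 10944) + 438910)/375074 = -170192828091*(10080 + 438910)/375074 = -170192828091/375074*448990 = -38207438942289045/187537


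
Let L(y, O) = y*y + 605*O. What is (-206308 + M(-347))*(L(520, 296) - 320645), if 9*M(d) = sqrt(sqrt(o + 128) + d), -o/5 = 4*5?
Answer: -26579691180 + 14315*I*sqrt(347 - 2*sqrt(7)) ≈ -2.658e+10 + 2.6462e+5*I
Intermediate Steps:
o = -100 (o = -20*5 = -5*20 = -100)
L(y, O) = y**2 + 605*O
M(d) = sqrt(d + 2*sqrt(7))/9 (M(d) = sqrt(sqrt(-100 + 128) + d)/9 = sqrt(sqrt(28) + d)/9 = sqrt(2*sqrt(7) + d)/9 = sqrt(d + 2*sqrt(7))/9)
(-206308 + M(-347))*(L(520, 296) - 320645) = (-206308 + sqrt(-347 + 2*sqrt(7))/9)*((520**2 + 605*296) - 320645) = (-206308 + sqrt(-347 + 2*sqrt(7))/9)*((270400 + 179080) - 320645) = (-206308 + sqrt(-347 + 2*sqrt(7))/9)*(449480 - 320645) = (-206308 + sqrt(-347 + 2*sqrt(7))/9)*128835 = -26579691180 + 14315*sqrt(-347 + 2*sqrt(7))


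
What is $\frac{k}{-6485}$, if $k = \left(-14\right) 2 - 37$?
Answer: $\frac{13}{1297} \approx 0.010023$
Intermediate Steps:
$k = -65$ ($k = -28 - 37 = -65$)
$\frac{k}{-6485} = - \frac{65}{-6485} = \left(-65\right) \left(- \frac{1}{6485}\right) = \frac{13}{1297}$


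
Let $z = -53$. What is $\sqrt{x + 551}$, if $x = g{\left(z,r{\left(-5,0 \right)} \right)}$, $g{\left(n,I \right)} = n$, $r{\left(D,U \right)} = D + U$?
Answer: $\sqrt{498} \approx 22.316$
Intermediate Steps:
$x = -53$
$\sqrt{x + 551} = \sqrt{-53 + 551} = \sqrt{498}$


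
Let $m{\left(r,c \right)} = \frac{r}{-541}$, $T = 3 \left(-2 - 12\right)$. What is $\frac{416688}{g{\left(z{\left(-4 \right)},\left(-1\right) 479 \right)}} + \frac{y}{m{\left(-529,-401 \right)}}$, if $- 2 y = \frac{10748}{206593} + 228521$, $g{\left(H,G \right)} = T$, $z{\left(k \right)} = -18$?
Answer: $- \frac{193967111780199}{1530027758} \approx -1.2677 \cdot 10^{5}$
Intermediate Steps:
$T = -42$ ($T = 3 \left(-14\right) = -42$)
$g{\left(H,G \right)} = -42$
$y = - \frac{47210849701}{413186}$ ($y = - \frac{\frac{10748}{206593} + 228521}{2} = \left(- \frac{1}{2}\right) \frac{47210849701}{206593} = - \frac{47210849701}{413186} \approx -1.1426 \cdot 10^{5}$)
$m{\left(r,c \right)} = - \frac{r}{541}$ ($m{\left(r,c \right)} = r \left(- \frac{1}{541}\right) = - \frac{r}{541}$)
$\frac{416688}{g{\left(z{\left(-4 \right)},\left(-1\right) 479 \right)}} + \frac{y}{m{\left(-529,-401 \right)}} = \frac{416688}{-42} - \frac{47210849701}{413186 \left(\left(- \frac{1}{541}\right) \left(-529\right)\right)} = 416688 \left(- \frac{1}{42}\right) - \frac{47210849701}{413186 \cdot \frac{529}{541}} = - \frac{69448}{7} - \frac{25541069688241}{218575394} = - \frac{193967111780199}{1530027758}$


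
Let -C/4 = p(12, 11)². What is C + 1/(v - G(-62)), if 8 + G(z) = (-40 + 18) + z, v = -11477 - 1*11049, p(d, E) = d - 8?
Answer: -1435777/22434 ≈ -64.000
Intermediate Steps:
p(d, E) = -8 + d
v = -22526 (v = -11477 - 11049 = -22526)
G(z) = -30 + z (G(z) = -8 + ((-40 + 18) + z) = -8 + (-22 + z) = -30 + z)
C = -64 (C = -4*(-8 + 12)² = -4*4² = -4*16 = -64)
C + 1/(v - G(-62)) = -64 + 1/(-22526 - (-30 - 62)) = -64 + 1/(-22526 - 1*(-92)) = -64 + 1/(-22526 + 92) = -64 + 1/(-22434) = -64 - 1/22434 = -1435777/22434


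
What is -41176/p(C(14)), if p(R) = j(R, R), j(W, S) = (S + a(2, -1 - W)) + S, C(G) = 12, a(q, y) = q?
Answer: -20588/13 ≈ -1583.7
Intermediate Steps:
j(W, S) = 2 + 2*S (j(W, S) = (S + 2) + S = (2 + S) + S = 2 + 2*S)
p(R) = 2 + 2*R
-41176/p(C(14)) = -41176/(2 + 2*12) = -41176/(2 + 24) = -41176/26 = -41176*1/26 = -20588/13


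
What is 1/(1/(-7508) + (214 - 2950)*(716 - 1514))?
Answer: 7508/16392426623 ≈ 4.5802e-7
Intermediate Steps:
1/(1/(-7508) + (214 - 2950)*(716 - 1514)) = 1/(-1/7508 - 2736*(-798)) = 1/(-1/7508 + 2183328) = 1/(16392426623/7508) = 7508/16392426623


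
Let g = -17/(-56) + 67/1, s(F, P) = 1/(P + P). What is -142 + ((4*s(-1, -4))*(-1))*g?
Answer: -12135/112 ≈ -108.35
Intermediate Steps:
s(F, P) = 1/(2*P)
g = 3769/56 (g = -17*(-1/56) + 67*1 = 17/56 + 67 = 3769/56 ≈ 67.304)
-142 + ((4*s(-1, -4))*(-1))*g = -142 + ((4*((½)/(-4)))*(-1))*(3769/56) = -142 + ((4*((½)*(-¼)))*(-1))*(3769/56) = -142 + ((4*(-⅛))*(-1))*(3769/56) = -142 - ½*(-1)*(3769/56) = -142 + (½)*(3769/56) = -142 + 3769/112 = -12135/112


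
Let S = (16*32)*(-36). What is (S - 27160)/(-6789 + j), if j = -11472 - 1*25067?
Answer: 5699/5416 ≈ 1.0523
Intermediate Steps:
j = -36539 (j = -11472 - 25067 = -36539)
S = -18432 (S = 512*(-36) = -18432)
(S - 27160)/(-6789 + j) = (-18432 - 27160)/(-6789 - 36539) = -45592/(-43328) = -45592*(-1/43328) = 5699/5416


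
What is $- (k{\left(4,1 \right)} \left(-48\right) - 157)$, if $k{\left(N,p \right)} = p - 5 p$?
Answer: $-35$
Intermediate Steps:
$k{\left(N,p \right)} = - 4 p$ ($k{\left(N,p \right)} = p - 5 p = - 4 p$)
$- (k{\left(4,1 \right)} \left(-48\right) - 157) = - (\left(-4\right) 1 \left(-48\right) - 157) = - (\left(-4\right) \left(-48\right) - 157) = - (192 - 157) = \left(-1\right) 35 = -35$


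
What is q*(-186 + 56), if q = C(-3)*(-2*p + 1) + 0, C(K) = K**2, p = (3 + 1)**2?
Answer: 36270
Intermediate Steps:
p = 16 (p = 4**2 = 16)
q = -279 (q = (-3)**2*(-2*16 + 1) + 0 = 9*(-32 + 1) + 0 = 9*(-31) + 0 = -279 + 0 = -279)
q*(-186 + 56) = -279*(-186 + 56) = -279*(-130) = 36270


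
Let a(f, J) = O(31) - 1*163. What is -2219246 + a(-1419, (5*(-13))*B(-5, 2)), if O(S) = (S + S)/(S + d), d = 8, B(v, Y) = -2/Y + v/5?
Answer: -86556889/39 ≈ -2.2194e+6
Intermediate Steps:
B(v, Y) = -2/Y + v/5 (B(v, Y) = -2/Y + v*(⅕) = -2/Y + v/5)
O(S) = 2*S/(8 + S) (O(S) = (S + S)/(S + 8) = (2*S)/(8 + S) = 2*S/(8 + S))
a(f, J) = -6295/39 (a(f, J) = 2*31/(8 + 31) - 1*163 = 2*31/39 - 163 = 2*31*(1/39) - 163 = 62/39 - 163 = -6295/39)
-2219246 + a(-1419, (5*(-13))*B(-5, 2)) = -2219246 - 6295/39 = -86556889/39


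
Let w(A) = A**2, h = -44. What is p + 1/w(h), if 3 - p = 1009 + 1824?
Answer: -5478879/1936 ≈ -2830.0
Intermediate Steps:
p = -2830 (p = 3 - (1009 + 1824) = 3 - 1*2833 = 3 - 2833 = -2830)
p + 1/w(h) = -2830 + 1/((-44)**2) = -2830 + 1/1936 = -5478879/1936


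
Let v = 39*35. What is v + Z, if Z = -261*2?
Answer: 843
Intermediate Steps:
v = 1365
Z = -522
v + Z = 1365 - 522 = 843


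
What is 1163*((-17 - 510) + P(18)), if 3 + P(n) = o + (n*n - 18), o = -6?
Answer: -267490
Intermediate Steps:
P(n) = -27 + n² (P(n) = -3 + (-6 + (n*n - 18)) = -3 + (-6 + (n² - 18)) = -3 + (-6 + (-18 + n²)) = -3 + (-24 + n²) = -27 + n²)
1163*((-17 - 510) + P(18)) = 1163*((-17 - 510) + (-27 + 18²)) = 1163*(-527 + (-27 + 324)) = 1163*(-527 + 297) = 1163*(-230) = -267490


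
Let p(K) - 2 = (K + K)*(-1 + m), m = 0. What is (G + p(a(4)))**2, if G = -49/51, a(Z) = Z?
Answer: 126025/2601 ≈ 48.453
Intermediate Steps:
G = -49/51 (G = -49*1/51 = -49/51 ≈ -0.96078)
p(K) = 2 - 2*K (p(K) = 2 + (K + K)*(-1 + 0) = 2 + (2*K)*(-1) = 2 - 2*K)
(G + p(a(4)))**2 = (-49/51 + (2 - 2*4))**2 = (-49/51 + (2 - 8))**2 = (-49/51 - 6)**2 = (-355/51)**2 = 126025/2601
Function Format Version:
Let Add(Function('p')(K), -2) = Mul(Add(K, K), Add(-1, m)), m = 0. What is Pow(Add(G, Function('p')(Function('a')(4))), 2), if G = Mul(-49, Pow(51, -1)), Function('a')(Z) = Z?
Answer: Rational(126025, 2601) ≈ 48.453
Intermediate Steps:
G = Rational(-49, 51) (G = Mul(-49, Rational(1, 51)) = Rational(-49, 51) ≈ -0.96078)
Function('p')(K) = Add(2, Mul(-2, K)) (Function('p')(K) = Add(2, Mul(Add(K, K), Add(-1, 0))) = Add(2, Mul(Mul(2, K), -1)) = Add(2, Mul(-2, K)))
Pow(Add(G, Function('p')(Function('a')(4))), 2) = Pow(Add(Rational(-49, 51), Add(2, Mul(-2, 4))), 2) = Pow(Add(Rational(-49, 51), Add(2, -8)), 2) = Pow(Add(Rational(-49, 51), -6), 2) = Pow(Rational(-355, 51), 2) = Rational(126025, 2601)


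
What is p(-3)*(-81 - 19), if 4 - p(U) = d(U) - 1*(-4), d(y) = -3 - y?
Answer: 0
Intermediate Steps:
p(U) = 3 + U (p(U) = 4 - ((-3 - U) - 1*(-4)) = 4 - ((-3 - U) + 4) = 4 - (1 - U) = 4 + (-1 + U) = 3 + U)
p(-3)*(-81 - 19) = (3 - 3)*(-81 - 19) = 0*(-100) = 0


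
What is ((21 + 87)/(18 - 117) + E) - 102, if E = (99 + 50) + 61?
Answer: 1176/11 ≈ 106.91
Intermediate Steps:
E = 210 (E = 149 + 61 = 210)
((21 + 87)/(18 - 117) + E) - 102 = ((21 + 87)/(18 - 117) + 210) - 102 = (108/(-99) + 210) - 102 = (108*(-1/99) + 210) - 102 = (-12/11 + 210) - 102 = 2298/11 - 102 = 1176/11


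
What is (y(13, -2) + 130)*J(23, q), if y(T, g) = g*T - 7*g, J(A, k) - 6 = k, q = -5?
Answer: 118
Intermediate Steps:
J(A, k) = 6 + k
y(T, g) = -7*g + T*g (y(T, g) = T*g - 7*g = -7*g + T*g)
(y(13, -2) + 130)*J(23, q) = (-2*(-7 + 13) + 130)*(6 - 5) = (-2*6 + 130)*1 = (-12 + 130)*1 = 118*1 = 118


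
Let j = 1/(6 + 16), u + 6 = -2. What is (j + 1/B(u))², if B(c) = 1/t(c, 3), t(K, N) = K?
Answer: 30625/484 ≈ 63.275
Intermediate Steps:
u = -8 (u = -6 - 2 = -8)
B(c) = 1/c
j = 1/22 ≈ 0.045455
(j + 1/B(u))² = (1/22 + 1/(1/(-8)))² = (1/22 + 1/(-⅛))² = (1/22 - 8)² = (-175/22)² = 30625/484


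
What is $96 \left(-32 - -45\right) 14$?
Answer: $17472$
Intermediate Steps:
$96 \left(-32 - -45\right) 14 = 96 \left(-32 + 45\right) 14 = 96 \cdot 13 \cdot 14 = 1248 \cdot 14 = 17472$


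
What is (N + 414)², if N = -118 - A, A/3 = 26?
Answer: 47524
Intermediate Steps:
A = 78 (A = 3*26 = 78)
N = -196 (N = -118 - 1*78 = -118 - 78 = -196)
(N + 414)² = (-196 + 414)² = 218² = 47524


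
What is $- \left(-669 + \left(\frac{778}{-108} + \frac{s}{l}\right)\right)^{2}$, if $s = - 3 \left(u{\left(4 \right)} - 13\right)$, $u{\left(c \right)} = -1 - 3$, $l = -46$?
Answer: $- \frac{176913613321}{385641} \approx -4.5875 \cdot 10^{5}$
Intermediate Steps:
$u{\left(c \right)} = -4$
$s = 51$ ($s = - 3 \left(-4 - 13\right) = \left(-3\right) \left(-17\right) = 51$)
$- \left(-669 + \left(\frac{778}{-108} + \frac{s}{l}\right)\right)^{2} = - \left(-669 + \left(\frac{778}{-108} + \frac{51}{-46}\right)\right)^{2} = - \left(-669 + \left(778 \left(- \frac{1}{108}\right) + 51 \left(- \frac{1}{46}\right)\right)\right)^{2} = - \left(-669 - \frac{5162}{621}\right)^{2} = - \left(- \frac{420611}{621}\right)^{2} = \left(-1\right) \frac{176913613321}{385641} = - \frac{176913613321}{385641}$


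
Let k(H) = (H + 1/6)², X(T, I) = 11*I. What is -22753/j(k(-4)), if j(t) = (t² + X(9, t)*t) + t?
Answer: -614331/70357 ≈ -8.7316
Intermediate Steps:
k(H) = (⅙ + H)² (k(H) = (H + ⅙)² = (⅙ + H)²)
j(t) = t + 12*t² (j(t) = (t² + (11*t)*t) + t = (t² + 11*t²) + t = 12*t² + t = t + 12*t²)
-22753/j(k(-4)) = -22753*36/((1 + 6*(-4))²*(1 + 12*((1 + 6*(-4))²/36))) = -22753*36/((1 - 24)²*(1 + 12*((1 - 24)²/36))) = -22753*36/(529*(1 + 12*((1/36)*(-23)²))) = -22753*36/(529*(1 + 12*((1/36)*529))) = -22753*36/(529*(1 + 12*(529/36))) = -22753*36/(529*(1 + 529/3)) = -22753/((529/36)*(532/3)) = -22753/70357/27 = -22753*27/70357 = -614331/70357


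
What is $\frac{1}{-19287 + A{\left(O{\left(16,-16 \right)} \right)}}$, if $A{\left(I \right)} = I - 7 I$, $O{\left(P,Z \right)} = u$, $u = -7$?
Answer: $- \frac{1}{19245} \approx -5.1962 \cdot 10^{-5}$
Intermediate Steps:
$O{\left(P,Z \right)} = -7$
$A{\left(I \right)} = - 6 I$
$\frac{1}{-19287 + A{\left(O{\left(16,-16 \right)} \right)}} = \frac{1}{-19287 - -42} = \frac{1}{-19287 + 42} = \frac{1}{-19245} = - \frac{1}{19245}$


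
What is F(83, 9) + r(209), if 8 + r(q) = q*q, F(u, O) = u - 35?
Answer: 43721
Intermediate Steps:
F(u, O) = -35 + u
r(q) = -8 + q**2 (r(q) = -8 + q*q = -8 + q**2)
F(83, 9) + r(209) = (-35 + 83) + (-8 + 209**2) = 48 + (-8 + 43681) = 48 + 43673 = 43721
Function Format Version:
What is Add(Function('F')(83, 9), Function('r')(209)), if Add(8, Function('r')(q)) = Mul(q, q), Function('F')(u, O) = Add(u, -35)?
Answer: 43721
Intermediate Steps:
Function('F')(u, O) = Add(-35, u)
Function('r')(q) = Add(-8, Pow(q, 2)) (Function('r')(q) = Add(-8, Mul(q, q)) = Add(-8, Pow(q, 2)))
Add(Function('F')(83, 9), Function('r')(209)) = Add(Add(-35, 83), Add(-8, Pow(209, 2))) = Add(48, Add(-8, 43681)) = Add(48, 43673) = 43721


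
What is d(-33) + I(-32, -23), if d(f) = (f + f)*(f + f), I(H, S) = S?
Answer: 4333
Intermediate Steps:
d(f) = 4*f² (d(f) = (2*f)*(2*f) = 4*f²)
d(-33) + I(-32, -23) = 4*(-33)² - 23 = 4*1089 - 23 = 4356 - 23 = 4333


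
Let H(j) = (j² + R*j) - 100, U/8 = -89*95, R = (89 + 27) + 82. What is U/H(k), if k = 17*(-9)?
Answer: 13528/1397 ≈ 9.6836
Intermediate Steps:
R = 198 (R = 116 + 82 = 198)
k = -153
U = -67640 (U = 8*(-89*95) = 8*(-8455) = -67640)
H(j) = -100 + j² + 198*j (H(j) = (j² + 198*j) - 100 = -100 + j² + 198*j)
U/H(k) = -67640/(-100 + (-153)² + 198*(-153)) = -67640/(-100 + 23409 - 30294) = -67640/(-6985) = -67640*(-1/6985) = 13528/1397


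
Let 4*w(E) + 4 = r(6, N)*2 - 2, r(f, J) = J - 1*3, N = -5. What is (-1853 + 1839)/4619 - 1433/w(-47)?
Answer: 13237900/50809 ≈ 260.54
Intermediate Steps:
r(f, J) = -3 + J (r(f, J) = J - 3 = -3 + J)
w(E) = -11/2 (w(E) = -1 + ((-3 - 5)*2 - 2)/4 = -1 + (-8*2 - 2)/4 = -1 + (-16 - 2)/4 = -1 + (1/4)*(-18) = -1 - 9/2 = -11/2)
(-1853 + 1839)/4619 - 1433/w(-47) = (-1853 + 1839)/4619 - 1433/(-11/2) = -14*1/4619 - 1433*(-2/11) = -14/4619 + 2866/11 = 13237900/50809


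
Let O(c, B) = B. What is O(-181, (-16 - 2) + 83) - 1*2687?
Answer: -2622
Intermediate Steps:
O(-181, (-16 - 2) + 83) - 1*2687 = ((-16 - 2) + 83) - 1*2687 = (-18 + 83) - 2687 = 65 - 2687 = -2622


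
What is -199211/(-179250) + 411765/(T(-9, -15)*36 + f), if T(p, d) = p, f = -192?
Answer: -12284347229/15415500 ≈ -796.88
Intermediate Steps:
-199211/(-179250) + 411765/(T(-9, -15)*36 + f) = -199211/(-179250) + 411765/(-9*36 - 192) = -199211*(-1/179250) + 411765/(-324 - 192) = 199211/179250 + 411765/(-516) = 199211/179250 + 411765*(-1/516) = 199211/179250 - 137255/172 = -12284347229/15415500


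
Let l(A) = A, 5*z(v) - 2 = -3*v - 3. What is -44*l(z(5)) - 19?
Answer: 609/5 ≈ 121.80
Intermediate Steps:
z(v) = -⅕ - 3*v/5 (z(v) = ⅖ + (-3*v - 3)/5 = ⅖ + (-3 - 3*v)/5 = ⅖ + (-⅗ - 3*v/5) = -⅕ - 3*v/5)
-44*l(z(5)) - 19 = -44*(-⅕ - ⅗*5) - 19 = -44*(-⅕ - 3) - 19 = -44*(-16/5) - 19 = 704/5 - 19 = 609/5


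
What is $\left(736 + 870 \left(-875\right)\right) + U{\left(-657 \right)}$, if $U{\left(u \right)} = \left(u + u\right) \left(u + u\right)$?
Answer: $966082$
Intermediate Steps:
$U{\left(u \right)} = 4 u^{2}$ ($U{\left(u \right)} = 2 u 2 u = 4 u^{2}$)
$\left(736 + 870 \left(-875\right)\right) + U{\left(-657 \right)} = \left(736 + 870 \left(-875\right)\right) + 4 \left(-657\right)^{2} = \left(736 - 761250\right) + 4 \cdot 431649 = -760514 + 1726596 = 966082$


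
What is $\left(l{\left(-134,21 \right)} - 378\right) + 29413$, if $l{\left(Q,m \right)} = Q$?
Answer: $28901$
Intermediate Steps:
$\left(l{\left(-134,21 \right)} - 378\right) + 29413 = \left(-134 - 378\right) + 29413 = -512 + 29413 = 28901$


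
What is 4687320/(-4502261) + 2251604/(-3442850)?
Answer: -13137524269322/7750304641925 ≈ -1.6951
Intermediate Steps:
4687320/(-4502261) + 2251604/(-3442850) = 4687320*(-1/4502261) + 2251604*(-1/3442850) = -4687320/4502261 - 1125802/1721425 = -13137524269322/7750304641925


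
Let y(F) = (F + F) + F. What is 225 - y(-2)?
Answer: 231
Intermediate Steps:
y(F) = 3*F (y(F) = 2*F + F = 3*F)
225 - y(-2) = 225 - 3*(-2) = 225 - 1*(-6) = 225 + 6 = 231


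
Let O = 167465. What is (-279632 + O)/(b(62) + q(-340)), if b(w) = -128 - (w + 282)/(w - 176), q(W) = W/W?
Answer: 6393519/7067 ≈ 904.70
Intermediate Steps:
q(W) = 1
b(w) = -128 - (282 + w)/(-176 + w)
(-279632 + O)/(b(62) + q(-340)) = (-279632 + 167465)/((22246 - 129*62)/(-176 + 62) + 1) = -112167/((22246 - 7998)/(-114) + 1) = -112167/(-1/114*14248 + 1) = -112167/(-7124/57 + 1) = -112167/(-7067/57) = -112167*(-57/7067) = 6393519/7067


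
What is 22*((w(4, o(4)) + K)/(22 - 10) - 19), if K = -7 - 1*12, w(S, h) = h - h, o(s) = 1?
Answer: -2717/6 ≈ -452.83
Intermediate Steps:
w(S, h) = 0
K = -19 (K = -7 - 12 = -19)
22*((w(4, o(4)) + K)/(22 - 10) - 19) = 22*((0 - 19)/(22 - 10) - 19) = 22*(-19/12 - 19) = 22*(-247/12) = -2717/6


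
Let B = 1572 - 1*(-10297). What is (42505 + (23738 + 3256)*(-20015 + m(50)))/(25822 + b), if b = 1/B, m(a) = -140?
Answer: -6456991954985/306481319 ≈ -21068.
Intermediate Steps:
B = 11869 (B = 1572 + 10297 = 11869)
b = 1/11869 ≈ 8.4253e-5
(42505 + (23738 + 3256)*(-20015 + m(50)))/(25822 + b) = (42505 + (23738 + 3256)*(-20015 - 140))/(25822 + 1/11869) = (42505 + 26994*(-20155))/(306481319/11869) = (42505 - 544064070)*(11869/306481319) = -544021565*11869/306481319 = -6456991954985/306481319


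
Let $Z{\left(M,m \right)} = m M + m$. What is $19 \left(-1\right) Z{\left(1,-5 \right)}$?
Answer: $190$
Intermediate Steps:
$Z{\left(M,m \right)} = m + M m$ ($Z{\left(M,m \right)} = M m + m = m + M m$)
$19 \left(-1\right) Z{\left(1,-5 \right)} = 19 \left(-1\right) \left(- 5 \left(1 + 1\right)\right) = - 19 \left(\left(-5\right) 2\right) = \left(-19\right) \left(-10\right) = 190$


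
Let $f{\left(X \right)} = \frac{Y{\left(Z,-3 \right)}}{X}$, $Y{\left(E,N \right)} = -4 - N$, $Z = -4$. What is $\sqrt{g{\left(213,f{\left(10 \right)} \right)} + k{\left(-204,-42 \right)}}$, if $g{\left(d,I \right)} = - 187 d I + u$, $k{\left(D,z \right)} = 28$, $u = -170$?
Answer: $\frac{\sqrt{384110}}{10} \approx 61.977$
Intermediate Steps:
$f{\left(X \right)} = - \frac{1}{X}$ ($f{\left(X \right)} = \frac{-4 - -3}{X} = \frac{-4 + 3}{X} = - \frac{1}{X}$)
$g{\left(d,I \right)} = -170 - 187 I d$ ($g{\left(d,I \right)} = - 187 d I - 170 = - 187 I d - 170 = -170 - 187 I d$)
$\sqrt{g{\left(213,f{\left(10 \right)} \right)} + k{\left(-204,-42 \right)}} = \sqrt{\left(-170 - 187 \left(- \frac{1}{10}\right) 213\right) + 28} = \sqrt{\left(-170 - 187 \left(\left(-1\right) \frac{1}{10}\right) 213\right) + 28} = \sqrt{\left(-170 - \left(- \frac{187}{10}\right) 213\right) + 28} = \sqrt{\left(-170 + \frac{39831}{10}\right) + 28} = \sqrt{\frac{38131}{10} + 28} = \sqrt{\frac{38411}{10}} = \frac{\sqrt{384110}}{10}$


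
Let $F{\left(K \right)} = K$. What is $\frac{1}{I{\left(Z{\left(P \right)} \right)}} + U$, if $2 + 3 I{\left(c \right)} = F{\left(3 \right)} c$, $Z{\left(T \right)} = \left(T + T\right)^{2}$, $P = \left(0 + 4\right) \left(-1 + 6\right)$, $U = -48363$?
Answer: $- \frac{232045671}{4798} \approx -48363.0$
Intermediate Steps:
$P = 20$ ($P = 4 \cdot 5 = 20$)
$Z{\left(T \right)} = 4 T^{2}$ ($Z{\left(T \right)} = \left(2 T\right)^{2} = 4 T^{2}$)
$I{\left(c \right)} = - \frac{2}{3} + c$ ($I{\left(c \right)} = - \frac{2}{3} + \frac{3 c}{3} = - \frac{2}{3} + c$)
$\frac{1}{I{\left(Z{\left(P \right)} \right)}} + U = \frac{1}{- \frac{2}{3} + 4 \cdot 20^{2}} - 48363 = \frac{1}{- \frac{2}{3} + 4 \cdot 400} - 48363 = \frac{1}{- \frac{2}{3} + 1600} - 48363 = \frac{1}{\frac{4798}{3}} - 48363 = \frac{3}{4798} - 48363 = - \frac{232045671}{4798}$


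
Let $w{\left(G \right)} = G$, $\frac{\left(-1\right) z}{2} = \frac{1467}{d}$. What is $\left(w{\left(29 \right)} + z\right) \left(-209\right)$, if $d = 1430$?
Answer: $- \frac{366092}{65} \approx -5632.2$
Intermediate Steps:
$z = - \frac{1467}{715}$ ($z = - 2 \cdot \frac{1467}{1430} = - 2 \cdot 1467 \cdot \frac{1}{1430} = \left(-2\right) \frac{1467}{1430} = - \frac{1467}{715} \approx -2.0517$)
$\left(w{\left(29 \right)} + z\right) \left(-209\right) = \left(29 - \frac{1467}{715}\right) \left(-209\right) = \frac{19268}{715} \left(-209\right) = - \frac{366092}{65}$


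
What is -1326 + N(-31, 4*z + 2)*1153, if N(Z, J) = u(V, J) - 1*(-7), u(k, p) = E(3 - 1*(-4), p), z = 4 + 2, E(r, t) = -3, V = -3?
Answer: 3286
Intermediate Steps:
z = 6
u(k, p) = -3
N(Z, J) = 4 (N(Z, J) = -3 - 1*(-7) = -3 + 7 = 4)
-1326 + N(-31, 4*z + 2)*1153 = -1326 + 4*1153 = -1326 + 4612 = 3286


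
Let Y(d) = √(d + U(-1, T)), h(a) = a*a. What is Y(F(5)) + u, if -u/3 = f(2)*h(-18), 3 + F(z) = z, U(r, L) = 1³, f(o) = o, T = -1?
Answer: -1944 + √3 ≈ -1942.3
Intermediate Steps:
U(r, L) = 1
F(z) = -3 + z
h(a) = a²
Y(d) = √(1 + d) (Y(d) = √(d + 1) = √(1 + d))
u = -1944 (u = -6*(-18)² = -6*324 = -3*648 = -1944)
Y(F(5)) + u = √(1 + (-3 + 5)) - 1944 = √(1 + 2) - 1944 = √3 - 1944 = -1944 + √3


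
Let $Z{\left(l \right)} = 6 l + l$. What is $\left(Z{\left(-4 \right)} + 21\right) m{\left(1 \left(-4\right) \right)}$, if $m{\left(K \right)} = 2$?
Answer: $-14$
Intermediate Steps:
$Z{\left(l \right)} = 7 l$
$\left(Z{\left(-4 \right)} + 21\right) m{\left(1 \left(-4\right) \right)} = \left(7 \left(-4\right) + 21\right) 2 = \left(-28 + 21\right) 2 = \left(-7\right) 2 = -14$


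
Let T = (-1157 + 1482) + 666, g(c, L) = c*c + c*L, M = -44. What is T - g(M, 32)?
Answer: 463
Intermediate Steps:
g(c, L) = c² + L*c
T = 991 (T = 325 + 666 = 991)
T - g(M, 32) = 991 - (-44)*(32 - 44) = 991 - (-44)*(-12) = 991 - 1*528 = 991 - 528 = 463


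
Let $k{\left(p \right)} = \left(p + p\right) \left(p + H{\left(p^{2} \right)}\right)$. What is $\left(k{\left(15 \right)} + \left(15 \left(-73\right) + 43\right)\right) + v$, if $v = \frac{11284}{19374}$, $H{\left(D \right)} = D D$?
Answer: $\frac{14706305318}{9687} \approx 1.5181 \cdot 10^{6}$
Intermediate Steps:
$H{\left(D \right)} = D^{2}$
$v = \frac{5642}{9687}$ ($v = 11284 \cdot \frac{1}{19374} = \frac{5642}{9687} \approx 0.58243$)
$k{\left(p \right)} = 2 p \left(p + p^{4}\right)$ ($k{\left(p \right)} = \left(p + p\right) \left(p + \left(p^{2}\right)^{2}\right) = 2 p \left(p + p^{4}\right)$)
$\left(k{\left(15 \right)} + \left(15 \left(-73\right) + 43\right)\right) + v = \left(2 \cdot 15^{2} \left(1 + 15^{3}\right) + \left(15 \left(-73\right) + 43\right)\right) + \frac{5642}{9687} = \left(2 \cdot 225 \left(1 + 3375\right) + \left(-1095 + 43\right)\right) + \frac{5642}{9687} = \left(2 \cdot 225 \cdot 3376 - 1052\right) + \frac{5642}{9687} = \left(1519200 - 1052\right) + \frac{5642}{9687} = 1518148 + \frac{5642}{9687} = \frac{14706305318}{9687}$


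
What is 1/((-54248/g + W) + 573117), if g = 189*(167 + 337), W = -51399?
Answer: 11907/6212089445 ≈ 1.9167e-6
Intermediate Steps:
g = 95256 (g = 189*504 = 95256)
1/((-54248/g + W) + 573117) = 1/((-54248/95256 - 51399) + 573117) = 1/((-54248*1/95256 - 51399) + 573117) = 1/((-6781/11907 - 51399) + 573117) = 1/(-612014674/11907 + 573117) = 1/(6212089445/11907) = 11907/6212089445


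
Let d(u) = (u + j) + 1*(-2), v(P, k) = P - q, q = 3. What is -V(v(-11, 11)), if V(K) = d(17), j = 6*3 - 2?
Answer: -31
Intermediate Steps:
j = 16 (j = 18 - 2 = 16)
v(P, k) = -3 + P (v(P, k) = P - 1*3 = P - 3 = -3 + P)
d(u) = 14 + u (d(u) = (u + 16) + 1*(-2) = (16 + u) - 2 = 14 + u)
V(K) = 31 (V(K) = 14 + 17 = 31)
-V(v(-11, 11)) = -1*31 = -31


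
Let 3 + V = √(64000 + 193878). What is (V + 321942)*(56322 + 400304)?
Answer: 147005717814 + 456626*√257878 ≈ 1.4724e+11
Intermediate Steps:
V = -3 + √257878 (V = -3 + √(64000 + 193878) = -3 + √257878 ≈ 504.82)
(V + 321942)*(56322 + 400304) = ((-3 + √257878) + 321942)*(56322 + 400304) = (321939 + √257878)*456626 = 147005717814 + 456626*√257878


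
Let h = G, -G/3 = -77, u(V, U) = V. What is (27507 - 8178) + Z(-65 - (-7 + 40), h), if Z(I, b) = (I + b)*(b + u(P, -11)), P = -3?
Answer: 49653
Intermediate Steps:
G = 231 (G = -3*(-77) = 231)
h = 231
Z(I, b) = (-3 + b)*(I + b) (Z(I, b) = (I + b)*(b - 3) = (I + b)*(-3 + b) = (-3 + b)*(I + b))
(27507 - 8178) + Z(-65 - (-7 + 40), h) = (27507 - 8178) + (231² - 3*(-65 - (-7 + 40)) - 3*231 + (-65 - (-7 + 40))*231) = 19329 + (53361 - 3*(-65 - 1*33) - 693 + (-65 - 1*33)*231) = 19329 + (53361 - 3*(-65 - 33) - 693 + (-65 - 33)*231) = 19329 + (53361 - 3*(-98) - 693 - 98*231) = 19329 + (53361 + 294 - 693 - 22638) = 19329 + 30324 = 49653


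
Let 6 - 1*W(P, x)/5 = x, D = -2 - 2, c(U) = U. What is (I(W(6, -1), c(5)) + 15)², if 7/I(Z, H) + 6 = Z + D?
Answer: 145924/625 ≈ 233.48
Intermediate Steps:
D = -4
W(P, x) = 30 - 5*x
I(Z, H) = 7/(-10 + Z) (I(Z, H) = 7/(-6 + (Z - 4)) = 7/(-6 + (-4 + Z)) = 7/(-10 + Z))
(I(W(6, -1), c(5)) + 15)² = (7/(-10 + (30 - 5*(-1))) + 15)² = (7/(-10 + (30 + 5)) + 15)² = (7/(-10 + 35) + 15)² = (7/25 + 15)² = (382/25)² = 145924/625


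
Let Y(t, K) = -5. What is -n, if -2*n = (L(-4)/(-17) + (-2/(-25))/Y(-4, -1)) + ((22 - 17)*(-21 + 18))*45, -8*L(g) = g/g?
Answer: -11475147/34000 ≈ -337.50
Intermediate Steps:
L(g) = -⅛ (L(g) = -g/(8*g) = -⅛*1 = -⅛)
n = 11475147/34000 (n = -((-⅛/(-17) - 2/(-25)/(-5)) + ((22 - 17)*(-21 + 18))*45)/2 = -((-⅛*(-1/17) - 2*(-1/25)*(-⅕)) + (5*(-3))*45)/2 = -((1/136 + (2/25)*(-⅕)) - 15*45)/2 = -((1/136 - 2/125) - 675)/2 = -(-147/17000 - 675)/2 = -½*(-11475147/17000) = 11475147/34000 ≈ 337.50)
-n = -1*11475147/34000 = -11475147/34000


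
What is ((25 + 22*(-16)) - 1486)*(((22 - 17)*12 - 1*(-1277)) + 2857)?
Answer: -7603722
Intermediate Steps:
((25 + 22*(-16)) - 1486)*(((22 - 17)*12 - 1*(-1277)) + 2857) = ((25 - 352) - 1486)*((5*12 + 1277) + 2857) = (-327 - 1486)*((60 + 1277) + 2857) = -1813*(1337 + 2857) = -1813*4194 = -7603722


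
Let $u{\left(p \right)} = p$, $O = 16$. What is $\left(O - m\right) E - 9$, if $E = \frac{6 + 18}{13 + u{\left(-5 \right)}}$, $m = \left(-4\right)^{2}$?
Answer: $-9$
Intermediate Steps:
$m = 16$
$E = 3$ ($E = \frac{6 + 18}{13 - 5} = \frac{24}{8} = 24 \cdot \frac{1}{8} = 3$)
$\left(O - m\right) E - 9 = \left(16 - 16\right) 3 - 9 = 0 \cdot 3 - 9 = 0 - 9 = -9$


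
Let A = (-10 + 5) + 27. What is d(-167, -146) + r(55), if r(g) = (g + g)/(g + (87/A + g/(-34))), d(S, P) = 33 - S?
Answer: 1082485/5361 ≈ 201.92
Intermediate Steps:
A = 22 (A = -5 + 27 = 22)
r(g) = 2*g/(87/22 + 33*g/34) (r(g) = (g + g)/(g + (87/22 + g/(-34))) = (2*g)/(g + (87*(1/22) + g*(-1/34))) = (2*g)/(g + (87/22 - g/34)) = (2*g)/(87/22 + 33*g/34) = 2*g/(87/22 + 33*g/34))
d(-167, -146) + r(55) = (33 - 1*(-167)) + (748/3)*55/(493 + 121*55) = (33 + 167) + (748/3)*55/(493 + 6655) = 200 + (748/3)*55/7148 = 200 + (748/3)*55*(1/7148) = 200 + 10285/5361 = 1082485/5361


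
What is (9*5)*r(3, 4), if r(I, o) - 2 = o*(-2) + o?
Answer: -90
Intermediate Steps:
r(I, o) = 2 - o (r(I, o) = 2 + (o*(-2) + o) = 2 + (-2*o + o) = 2 - o)
(9*5)*r(3, 4) = (9*5)*(2 - 1*4) = 45*(2 - 4) = 45*(-2) = -90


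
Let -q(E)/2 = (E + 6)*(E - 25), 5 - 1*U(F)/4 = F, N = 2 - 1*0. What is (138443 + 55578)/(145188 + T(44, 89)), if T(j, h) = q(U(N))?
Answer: 11413/8568 ≈ 1.3321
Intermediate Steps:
N = 2 (N = 2 + 0 = 2)
U(F) = 20 - 4*F
q(E) = -2*(-25 + E)*(6 + E) (q(E) = -2*(E + 6)*(E - 25) = -2*(6 + E)*(-25 + E) = -2*(-25 + E)*(6 + E))
T(j, h) = 468 (T(j, h) = 300 - 2*(20 - 4*2)² + 38*(20 - 4*2) = 300 - 2*(20 - 8)² + 38*(20 - 8) = 300 - 2*12² + 38*12 = 300 - 2*144 + 456 = 300 - 288 + 456 = 468)
(138443 + 55578)/(145188 + T(44, 89)) = (138443 + 55578)/(145188 + 468) = 194021/145656 = 194021*(1/145656) = 11413/8568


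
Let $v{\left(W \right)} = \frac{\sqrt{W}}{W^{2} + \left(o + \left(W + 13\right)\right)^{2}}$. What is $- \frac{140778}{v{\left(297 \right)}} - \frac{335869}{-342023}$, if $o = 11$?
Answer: $\frac{19757}{20119} - 271957500 \sqrt{33} \approx -1.5623 \cdot 10^{9}$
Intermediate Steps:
$v{\left(W \right)} = \frac{\sqrt{W}}{W^{2} + \left(24 + W\right)^{2}}$ ($v{\left(W \right)} = \frac{\sqrt{W}}{W^{2} + \left(11 + \left(W + 13\right)\right)^{2}} = \frac{\sqrt{W}}{W^{2} + \left(11 + \left(13 + W\right)\right)^{2}} = \frac{\sqrt{W}}{W^{2} + \left(24 + W\right)^{2}}$)
$- \frac{140778}{v{\left(297 \right)}} - \frac{335869}{-342023} = - \frac{140778}{\sqrt{297} \frac{1}{297^{2} + \left(24 + 297\right)^{2}}} - \frac{335869}{-342023} = - \frac{140778}{3 \sqrt{33} \frac{1}{88209 + 321^{2}}} - - \frac{19757}{20119} = - \frac{140778}{3 \sqrt{33} \frac{1}{88209 + 103041}} + \frac{19757}{20119} = - \frac{140778}{3 \sqrt{33} \cdot \frac{1}{191250}} + \frac{19757}{20119} = - \frac{140778}{\frac{1}{63750} \sqrt{33}} + \frac{19757}{20119} = - 140778 \frac{21250 \sqrt{33}}{11} + \frac{19757}{20119} = - 271957500 \sqrt{33} + \frac{19757}{20119} = \frac{19757}{20119} - 271957500 \sqrt{33}$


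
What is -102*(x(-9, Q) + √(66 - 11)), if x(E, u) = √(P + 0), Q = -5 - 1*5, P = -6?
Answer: -102*√55 - 102*I*√6 ≈ -756.45 - 249.85*I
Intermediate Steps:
Q = -10 (Q = -5 - 5 = -10)
x(E, u) = I*√6 (x(E, u) = √(-6 + 0) = √(-6) = I*√6)
-102*(x(-9, Q) + √(66 - 11)) = -102*(I*√6 + √(66 - 11)) = -102*(I*√6 + √55) = -102*(√55 + I*√6) = -102*√55 - 102*I*√6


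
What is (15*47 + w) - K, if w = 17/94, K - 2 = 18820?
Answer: -1702981/94 ≈ -18117.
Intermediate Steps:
K = 18822 (K = 2 + 18820 = 18822)
w = 17/94 (w = 17*(1/94) = 17/94 ≈ 0.18085)
(15*47 + w) - K = (15*47 + 17/94) - 1*18822 = (705 + 17/94) - 18822 = 66287/94 - 18822 = -1702981/94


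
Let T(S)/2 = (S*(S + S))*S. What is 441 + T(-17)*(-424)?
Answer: 8332889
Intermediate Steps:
T(S) = 4*S³ (T(S) = 2*((S*(S + S))*S) = 2*((S*(2*S))*S) = 2*((2*S²)*S) = 2*(2*S³) = 4*S³)
441 + T(-17)*(-424) = 441 + (4*(-17)³)*(-424) = 441 + (4*(-4913))*(-424) = 441 - 19652*(-424) = 441 + 8332448 = 8332889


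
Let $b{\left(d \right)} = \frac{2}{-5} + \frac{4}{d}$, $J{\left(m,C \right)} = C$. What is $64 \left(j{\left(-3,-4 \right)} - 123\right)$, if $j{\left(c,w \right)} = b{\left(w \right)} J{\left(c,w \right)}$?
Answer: $- \frac{37568}{5} \approx -7513.6$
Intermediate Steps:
$b{\left(d \right)} = - \frac{2}{5} + \frac{4}{d}$ ($b{\left(d \right)} = 2 \left(- \frac{1}{5}\right) + \frac{4}{d} = - \frac{2}{5} + \frac{4}{d}$)
$j{\left(c,w \right)} = w \left(- \frac{2}{5} + \frac{4}{w}\right)$ ($j{\left(c,w \right)} = \left(- \frac{2}{5} + \frac{4}{w}\right) w = w \left(- \frac{2}{5} + \frac{4}{w}\right)$)
$64 \left(j{\left(-3,-4 \right)} - 123\right) = 64 \left(\left(4 - - \frac{8}{5}\right) - 123\right) = 64 \left(\left(4 + \frac{8}{5}\right) - 123\right) = 64 \left(\frac{28}{5} - 123\right) = 64 \left(- \frac{587}{5}\right) = - \frac{37568}{5}$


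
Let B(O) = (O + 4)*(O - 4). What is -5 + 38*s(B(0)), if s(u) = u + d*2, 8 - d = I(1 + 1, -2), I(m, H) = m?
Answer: -157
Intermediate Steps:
B(O) = (-4 + O)*(4 + O) (B(O) = (4 + O)*(-4 + O) = (-4 + O)*(4 + O))
d = 6 (d = 8 - (1 + 1) = 8 - 1*2 = 8 - 2 = 6)
s(u) = 12 + u (s(u) = u + 6*2 = u + 12 = 12 + u)
-5 + 38*s(B(0)) = -5 + 38*(12 + (-16 + 0²)) = -5 + 38*(12 + (-16 + 0)) = -5 + 38*(12 - 16) = -5 + 38*(-4) = -5 - 152 = -157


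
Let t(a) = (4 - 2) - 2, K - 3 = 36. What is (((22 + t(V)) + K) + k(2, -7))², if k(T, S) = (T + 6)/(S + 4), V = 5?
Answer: 30625/9 ≈ 3402.8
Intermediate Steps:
K = 39 (K = 3 + 36 = 39)
t(a) = 0 (t(a) = 2 - 2 = 0)
k(T, S) = (6 + T)/(4 + S)
(((22 + t(V)) + K) + k(2, -7))² = (((22 + 0) + 39) + (6 + 2)/(4 - 7))² = ((22 + 39) + 8/(-3))² = (61 - ⅓*8)² = (61 - 8/3)² = (175/3)² = 30625/9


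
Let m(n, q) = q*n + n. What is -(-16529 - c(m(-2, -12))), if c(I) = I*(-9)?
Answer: 16331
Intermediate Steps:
m(n, q) = n + n*q (m(n, q) = n*q + n = n + n*q)
c(I) = -9*I
-(-16529 - c(m(-2, -12))) = -(-16529 - (-9)*(-2*(1 - 12))) = -(-16529 - (-9)*(-2*(-11))) = -(-16529 - (-9)*22) = -(-16529 - 1*(-198)) = -(-16529 + 198) = -1*(-16331) = 16331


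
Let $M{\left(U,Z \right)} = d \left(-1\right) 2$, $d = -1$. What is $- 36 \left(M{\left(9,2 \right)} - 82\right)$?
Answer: $2880$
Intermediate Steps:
$M{\left(U,Z \right)} = 2$ ($M{\left(U,Z \right)} = \left(-1\right) \left(-1\right) 2 = 1 \cdot 2 = 2$)
$- 36 \left(M{\left(9,2 \right)} - 82\right) = - 36 \left(2 - 82\right) = \left(-36\right) \left(-80\right) = 2880$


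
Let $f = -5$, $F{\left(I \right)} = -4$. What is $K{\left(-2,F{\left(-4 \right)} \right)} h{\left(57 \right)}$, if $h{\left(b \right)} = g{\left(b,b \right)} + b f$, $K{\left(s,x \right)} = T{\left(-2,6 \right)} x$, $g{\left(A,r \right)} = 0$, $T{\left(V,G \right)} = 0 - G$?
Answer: $-6840$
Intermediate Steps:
$T{\left(V,G \right)} = - G$
$K{\left(s,x \right)} = - 6 x$ ($K{\left(s,x \right)} = \left(-1\right) 6 x = - 6 x$)
$h{\left(b \right)} = - 5 b$ ($h{\left(b \right)} = 0 + b \left(-5\right) = 0 - 5 b = - 5 b$)
$K{\left(-2,F{\left(-4 \right)} \right)} h{\left(57 \right)} = \left(-6\right) \left(-4\right) \left(\left(-5\right) 57\right) = 24 \left(-285\right) = -6840$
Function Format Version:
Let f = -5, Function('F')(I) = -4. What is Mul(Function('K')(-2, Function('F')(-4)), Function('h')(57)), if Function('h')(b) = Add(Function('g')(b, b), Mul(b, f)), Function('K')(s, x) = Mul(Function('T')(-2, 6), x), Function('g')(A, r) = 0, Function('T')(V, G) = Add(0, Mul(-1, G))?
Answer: -6840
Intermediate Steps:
Function('T')(V, G) = Mul(-1, G)
Function('K')(s, x) = Mul(-6, x) (Function('K')(s, x) = Mul(Mul(-1, 6), x) = Mul(-6, x))
Function('h')(b) = Mul(-5, b) (Function('h')(b) = Add(0, Mul(b, -5)) = Add(0, Mul(-5, b)) = Mul(-5, b))
Mul(Function('K')(-2, Function('F')(-4)), Function('h')(57)) = Mul(Mul(-6, -4), Mul(-5, 57)) = Mul(24, -285) = -6840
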